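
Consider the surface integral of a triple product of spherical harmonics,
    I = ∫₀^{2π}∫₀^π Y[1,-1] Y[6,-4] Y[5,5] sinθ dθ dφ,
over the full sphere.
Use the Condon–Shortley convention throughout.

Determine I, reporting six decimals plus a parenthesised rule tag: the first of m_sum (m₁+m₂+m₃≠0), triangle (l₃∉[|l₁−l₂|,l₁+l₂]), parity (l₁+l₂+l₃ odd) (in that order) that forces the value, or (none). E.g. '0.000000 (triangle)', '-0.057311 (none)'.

Rules hold: Σm=0, L=12 even, 5≤5≤7.
N = 3·13·11 = 429
Δ = 2!·0!·10!/13! = 1/858
Racah Σ t=1..1: t=1:−1/14400 = -1/14400
⇒ 3j(1 6 5; 0 0 0)² = 6/143, sgn +1
Racah Σ t=2..2: t=2:+1/7257600 = 1/7257600
⇒ 3j(1 6 5; -1 -4 5)² = 1/858, sgn +1
4πI² = N·(3j₀)²·(3jₘ)² = 3/143
I = +1·√(0.020979/4π) = 0.04085899
No selection rule forces the value: the integral is nonzero (none).

0.040859 (none)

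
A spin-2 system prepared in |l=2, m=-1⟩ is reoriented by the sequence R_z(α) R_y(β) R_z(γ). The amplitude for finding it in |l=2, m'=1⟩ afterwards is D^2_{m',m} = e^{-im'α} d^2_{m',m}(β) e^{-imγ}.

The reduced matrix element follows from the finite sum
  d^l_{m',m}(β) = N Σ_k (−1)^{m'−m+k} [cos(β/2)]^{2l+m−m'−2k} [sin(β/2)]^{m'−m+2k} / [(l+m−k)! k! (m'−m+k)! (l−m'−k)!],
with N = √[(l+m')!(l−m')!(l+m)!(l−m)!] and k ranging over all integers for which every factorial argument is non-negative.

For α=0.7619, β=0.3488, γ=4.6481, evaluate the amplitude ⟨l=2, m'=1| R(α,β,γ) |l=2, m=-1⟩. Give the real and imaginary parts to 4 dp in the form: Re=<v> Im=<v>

Re=-0.0638 Im=-0.0588

First d^2_{1,-1}(β=0.3488), then the phase factors e^{-i(1)α} and e^{-i(-1)γ}:
With c≡cos(β/2)=0.984831 and s≡sin(β/2)=0.173517, N=[6·1·1·6]^{1/2}=6.000000
k∈{0,1} keeps every argument non-negative
  k=0: (−1)^2·6.0000/(2)·0.9848^2·0.1735^2 = +0.087605
  k=1: (−1)^3·6.0000/(6)·0.9848^0·0.1735^4 = -0.000907
d^2_{1,-1}(0.3488) = +0.087605 -0.000907 = +0.086699
D = (+0.723526-0.690297i)·(+0.086699)·(-0.064245-0.997934i) = -0.063754-0.058754i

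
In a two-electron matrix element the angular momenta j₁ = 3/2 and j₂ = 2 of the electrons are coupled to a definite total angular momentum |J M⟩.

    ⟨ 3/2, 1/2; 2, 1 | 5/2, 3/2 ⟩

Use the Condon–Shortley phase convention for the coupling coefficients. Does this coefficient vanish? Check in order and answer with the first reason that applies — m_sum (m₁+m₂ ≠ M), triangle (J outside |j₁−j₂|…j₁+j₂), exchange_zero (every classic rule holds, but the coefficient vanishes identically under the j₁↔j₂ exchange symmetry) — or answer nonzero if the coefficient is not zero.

m-sum: m₁+m₂ = 1/2+1 = 3/2, M = 3/2  ✓
triangle: |j₁−j₂| = 1/2 ≤ J = 5/2 ≤ j₁+j₂ = 7/2  ✓
exchange: j₁≠j₂ or m₁≠m₂ — the exchange symmetry imposes no constraint here
value check: CG = −√(1/35) = -0.169031 ≠ 0

nonzero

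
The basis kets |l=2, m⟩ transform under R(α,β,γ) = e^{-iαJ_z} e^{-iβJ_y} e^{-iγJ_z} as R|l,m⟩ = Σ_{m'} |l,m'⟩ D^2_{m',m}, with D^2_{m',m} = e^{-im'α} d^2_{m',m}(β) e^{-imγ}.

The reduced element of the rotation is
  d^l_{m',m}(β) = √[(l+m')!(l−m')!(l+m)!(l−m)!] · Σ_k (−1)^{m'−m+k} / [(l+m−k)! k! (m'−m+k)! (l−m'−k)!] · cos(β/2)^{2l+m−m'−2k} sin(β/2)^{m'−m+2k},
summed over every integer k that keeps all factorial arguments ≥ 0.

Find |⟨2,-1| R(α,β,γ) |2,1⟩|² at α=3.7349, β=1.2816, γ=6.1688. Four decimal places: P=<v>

Split into d^2_{-1,1}(β=1.2816) × two z-phases.
Half-angle: c=0.801618, s=0.597837. N=√(1·6·6·1)=6.000000
k∈{2,3} keeps every argument non-negative
  k=2: (−1)^0·6.0000/(2)·0.8016^2·0.5978^2 = +0.689003
  k=3: (−1)^1·6.0000/(6)·0.8016^0·0.5978^4 = -0.127741
d^2_{-1,1}(1.2816) = +0.689003 -0.127741 = +0.561262
|D^2_{-1,1}|² = |d^2_{-1,1}(β)|² = (+0.561262)² = 0.315015 (the z-rotation phases have unit modulus)

P=0.3150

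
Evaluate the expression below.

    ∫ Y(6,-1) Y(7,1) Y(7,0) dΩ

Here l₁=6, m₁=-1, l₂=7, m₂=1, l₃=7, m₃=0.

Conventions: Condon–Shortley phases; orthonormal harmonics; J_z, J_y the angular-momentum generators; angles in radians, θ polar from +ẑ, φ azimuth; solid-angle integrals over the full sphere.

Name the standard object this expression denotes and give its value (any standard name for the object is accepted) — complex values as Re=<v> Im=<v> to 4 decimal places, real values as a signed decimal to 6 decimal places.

Gaunt coefficient, -0.047676

This is a Gaunt coefficient — the integral of a triple product of spherical harmonics over the sphere.
Rules hold: Σm=0, L=20 even, 1≤7≤13.
N = 13·15·15 = 2925
Δ = 6!·6!·8!/21! = 1/2444321880
Racah Σ t=0..6: t=0:+1/2612736000 t=1:−1/20736000 t=2:+1/1658880 t=3:−1/746496 t=4:+1/1658880 t=5:−1/20736000 t=6:+1/2612736000 = -1/4354560
⇒ 3j(6 7 7; 0 0 0)² = 1000/138567, sgn +1
Racah Σ t=1..6: t=1:−1/435456000 t=2:+1/8294400 t=3:−1/1244160 t=4:+1/995328 t=5:−1/4147200 t=6:+1/124416000 = 1/11612160
⇒ 3j(6 7 7; -1 1 0)² = 125/92378, sgn -1
4πI² = N·(3j₀)²·(3jₘ)² = 4687500/164109517
I = -1·√(0.0285632/4π) = -0.04767589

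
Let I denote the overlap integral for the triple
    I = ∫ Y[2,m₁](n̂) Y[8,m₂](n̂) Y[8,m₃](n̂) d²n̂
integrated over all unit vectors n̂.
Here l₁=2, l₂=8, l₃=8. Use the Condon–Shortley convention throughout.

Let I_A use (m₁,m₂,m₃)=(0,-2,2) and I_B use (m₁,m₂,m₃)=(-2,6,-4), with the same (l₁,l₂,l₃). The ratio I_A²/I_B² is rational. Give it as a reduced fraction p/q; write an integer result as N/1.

100/91

Shared (l₁,l₂,l₃)=(2,8,8): N and (l;000)² cancel in I_A²/I_B².
A: Δ = 2!·2!·14!/19! = 1/348840; Racah Σ t=0..2: t=0:+1/116121600 t=1:−1/43545600 t=2:+1/348364800 = -1/87091200; ⇒ 3j(2 8 8; 0 -2 2)² = 10/969, sgn -1
B: Δ = 2!·2!·14!/19! = 1/348840; Racah Σ t=2..2: t=2:+1/3832012800 = 1/3832012800; ⇒ 3j(2 8 8; -2 6 -4)² = 91/9690, sgn +1
I_A²/I_B² = (10/969)/(91/9690) = 100/91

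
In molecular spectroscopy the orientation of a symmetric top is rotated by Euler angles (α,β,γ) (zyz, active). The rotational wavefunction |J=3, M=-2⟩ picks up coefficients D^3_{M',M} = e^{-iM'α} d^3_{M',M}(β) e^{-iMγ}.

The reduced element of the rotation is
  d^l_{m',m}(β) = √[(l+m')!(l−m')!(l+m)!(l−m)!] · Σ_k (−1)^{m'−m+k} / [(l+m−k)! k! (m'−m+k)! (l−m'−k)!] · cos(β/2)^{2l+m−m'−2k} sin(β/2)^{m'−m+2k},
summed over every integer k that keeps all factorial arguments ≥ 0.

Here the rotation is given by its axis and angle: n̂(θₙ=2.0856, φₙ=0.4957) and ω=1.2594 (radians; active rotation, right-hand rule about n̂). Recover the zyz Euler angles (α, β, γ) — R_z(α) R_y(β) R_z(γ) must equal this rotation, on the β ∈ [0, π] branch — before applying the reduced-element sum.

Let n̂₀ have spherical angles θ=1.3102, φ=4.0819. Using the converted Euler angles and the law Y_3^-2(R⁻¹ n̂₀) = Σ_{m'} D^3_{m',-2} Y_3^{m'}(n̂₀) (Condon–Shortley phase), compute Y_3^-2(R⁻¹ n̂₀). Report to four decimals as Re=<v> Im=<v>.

Axis–angle → zyz. n̂ = (sinθₙcosφₙ, sinθₙsinφₙ, cosθₙ) = (+0.765626, +0.413999, -0.492364), ω = 1.2594.
R = I cosω + sinω [n̂]ₓ + (1−cosω) n̂n̂ᵀ gives
  R = [+0.712972, +0.688537, +0.132619; -0.248832, +0.425270, -0.870189; -0.655556, +0.587420, +0.474535]
β = atan2(√(R₁₃²+R₂₃²), R₃₃) = 1.076361; α = atan2(R₂₃, R₁₃) mod 2π = 4.863628; γ = atan2(R₃₂, −R₃₁) mod 2π = 0.730636
Need the full column D^3_{m',-2} for m'=−3..3 at α=4.8636, β=1.0764, γ=0.7306.
cos(β/2)=0.858643, sin(β/2)=0.512574
d^3_{-3,-2}: single k=1 term ⇒ +0.585997;  D = -0.551627-0.197737i
d^3_{-2,-2}: k∈[0..1] ⇒ +0.400752 -0.714059 = -0.313307;  D = -0.060079+0.307493i
d^3_{-1,-2}: k∈[0..1] ⇒ -0.756519 +0.539186 = -0.217333;  D = -0.217144-0.009063i
d^3_{0,-2}: k∈[0..1] ⇒ +0.782212 -0.278749 = +0.503463;  D = +0.055032+0.500447i
d^3_{1,-2}: k∈[0..1] ⇒ -0.539186 +0.096072 = -0.443114;  D = +0.428133-0.114243i
d^3_{2,-2}: k∈[0..1] ⇒ +0.254462 -0.018136 = +0.236326;  D = -0.094636-0.216550i
d^3_{3,-2}: single k=0 term ⇒ -0.074417;  D = -0.062922+0.039734i
Y_3^{m'}(θ=1.3102,φ=4.0819) and Σ D·Y over m':
  (-0.5516-0.1977i)·(+0.3572+0.1186i)  (-0.0601+0.3075i)·(-0.0750-0.2341i)  (-0.2171-0.0091i)·(+0.1230-0.1685i)  (+0.0550+0.5004i)·(-0.2565+0.0000i)  (+0.4281-0.1142i)·(-0.1230-0.1685i)  (-0.0946-0.2166i)·(-0.0750+0.2341i)  (-0.0629+0.0397i)·(-0.3572+0.1186i)
Y_3^-2(R⁻¹ n̂) = -0.135778-0.323637i

Re=-0.1358 Im=-0.3236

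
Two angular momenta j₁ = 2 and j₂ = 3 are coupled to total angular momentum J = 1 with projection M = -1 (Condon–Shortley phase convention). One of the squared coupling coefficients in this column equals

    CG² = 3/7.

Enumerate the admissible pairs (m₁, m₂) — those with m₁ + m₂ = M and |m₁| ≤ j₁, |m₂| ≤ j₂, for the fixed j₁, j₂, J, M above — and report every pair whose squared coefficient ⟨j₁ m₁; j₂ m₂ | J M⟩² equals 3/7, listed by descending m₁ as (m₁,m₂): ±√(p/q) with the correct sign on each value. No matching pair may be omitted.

(2,-3): +√(3/7)

Admissible pairs with m₁+m₂ = M = -1: (-2,1), (-1,0), (0,-1), (1,-2), (2,-3)
  (m₁,m₂)=(2,-3): CG² = 3/7, CG = +√(3/7)   ← matches the target
  (m₁,m₂)=(1,-2): CG² = 2/7, CG = −√(2/7)
  (m₁,m₂)=(0,-1): CG² = 6/35, CG = +√(6/35)
  (m₁,m₂)=(-1,0): CG² = 3/35, CG = −√(3/35)
  (m₁,m₂)=(-2,1): CG² = 1/35, CG = +√(1/35)
Pairs with CG² = 3/7: (2,-3): +√(3/7)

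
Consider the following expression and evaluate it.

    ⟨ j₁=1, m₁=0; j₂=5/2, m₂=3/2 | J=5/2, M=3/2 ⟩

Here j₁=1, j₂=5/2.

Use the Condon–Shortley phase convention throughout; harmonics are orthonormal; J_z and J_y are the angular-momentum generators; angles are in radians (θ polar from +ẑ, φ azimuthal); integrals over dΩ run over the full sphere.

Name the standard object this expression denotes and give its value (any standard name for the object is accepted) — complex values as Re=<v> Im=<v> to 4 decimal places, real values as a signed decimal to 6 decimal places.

Clebsch–Gordan coefficient, −√(9/35) ≈ -0.507093

This is a Clebsch–Gordan (vector-coupling) coefficient.
triangle: 1!×1!×4!/7! = 24/5040
(j±m)!: 1!×1!×4!×1!×4!×1! = 576
prefactor² = (2J+1)×Δ×N² = 576/35
  k=0: +1/(0!×1!×1!×4!×0!×0!) = 1/24
  k=1: −1/(1!×0!×0!×3!×1!×1!) = -1/6
Σ = -1/8  ⇒  CG² = 576/35×(-1/8)² = 9/35
CG = −√(9/35) = -0.507093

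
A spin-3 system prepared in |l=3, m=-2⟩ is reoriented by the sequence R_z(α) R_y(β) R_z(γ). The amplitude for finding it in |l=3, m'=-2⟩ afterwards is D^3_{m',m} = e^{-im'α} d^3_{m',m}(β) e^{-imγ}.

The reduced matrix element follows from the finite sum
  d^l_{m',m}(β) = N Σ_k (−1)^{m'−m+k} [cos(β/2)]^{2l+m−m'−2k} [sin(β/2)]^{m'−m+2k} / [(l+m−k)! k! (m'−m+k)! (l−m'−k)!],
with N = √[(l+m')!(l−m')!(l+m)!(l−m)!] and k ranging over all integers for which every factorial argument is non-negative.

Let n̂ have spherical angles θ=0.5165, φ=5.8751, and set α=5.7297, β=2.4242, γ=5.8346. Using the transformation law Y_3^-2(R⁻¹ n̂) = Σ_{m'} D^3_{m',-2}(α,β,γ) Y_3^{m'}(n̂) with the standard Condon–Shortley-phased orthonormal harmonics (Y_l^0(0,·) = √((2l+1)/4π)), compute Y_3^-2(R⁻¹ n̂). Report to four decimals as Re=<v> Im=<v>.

Need the full column D^3_{m',-2} for m'=−3..3 at α=5.7297, β=2.4242, γ=5.8346.
cos(β/2)=0.351054, sin(β/2)=0.936355
d^3_{-3,-2}: single k=1 term ⇒ +0.012229;  D = -0.010202-0.006742i
d^3_{-2,-2}: k∈[0..1] ⇒ +0.001872 -0.066580 = -0.064709;  D = +0.027172+0.058727i
d^3_{-1,-2}: k∈[0..1] ⇒ -0.015787 +0.224633 = +0.208845;  D = +0.025030-0.207340i
d^3_{0,-2}: k∈[0..1] ⇒ +0.072935 -0.518885 = -0.445949;  D = -0.278194+0.348538i
d^3_{1,-2}: k∈[0..1] ⇒ -0.224633 +0.799056 = +0.574423;  D = +0.540830-0.193557i
d^3_{2,-2}: k∈[0..1] ⇒ +0.473675 -0.673975 = -0.200301;  D = -0.195909-0.041715i
d^3_{3,-2}: single k=0 term ⇒ -0.618946;  D = -0.447231-0.427877i
Y_3^{m'}(θ=0.5165,φ=5.8751) and Σ D·Y over m':
  (-0.0102-0.0067i)·(+0.0171+0.0473i)  (+0.0272+0.0587i)·(+0.1485+0.1579i)  (+0.0250-0.2073i)·(+0.4073+0.1761i)  (-0.2782+0.3485i)·(+0.2533+0.0000i)  (+0.5408-0.1936i)·(-0.4073+0.1761i)  (-0.1959-0.0417i)·(+0.1485-0.1579i)  (-0.4472-0.4279i)·(-0.0171+0.0473i)
Y_3^-2(R⁻¹ n̂) = -0.222880+0.205646i

Re=-0.2229 Im=0.2056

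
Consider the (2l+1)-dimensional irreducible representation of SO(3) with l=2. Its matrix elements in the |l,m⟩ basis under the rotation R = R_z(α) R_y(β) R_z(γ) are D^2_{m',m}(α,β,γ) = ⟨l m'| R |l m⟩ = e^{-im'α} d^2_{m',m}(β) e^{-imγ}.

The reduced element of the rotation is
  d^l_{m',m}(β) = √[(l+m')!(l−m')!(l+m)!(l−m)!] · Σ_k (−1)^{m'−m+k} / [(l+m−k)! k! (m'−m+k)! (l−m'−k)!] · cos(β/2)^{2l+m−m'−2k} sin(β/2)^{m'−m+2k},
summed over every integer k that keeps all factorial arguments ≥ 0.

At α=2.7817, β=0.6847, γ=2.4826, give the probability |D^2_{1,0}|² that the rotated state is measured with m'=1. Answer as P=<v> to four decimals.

First d^2_{1,0}(β=0.6847), then the phase factors e^{-i(1)α} and e^{-i(0)γ}:
c=cos(0.684700/2)=0.941968, s=sin(0.684700/2)=0.335702; N=√[6·1·2·2]=4.898979
k∈{0,1} keeps every argument non-negative
  k=0: (−1)^1·4.8990/(2)·0.9420^3·0.3357^1 = -0.687287
  k=1: (−1)^2·4.8990/(2)·0.9420^1·0.3357^3 = +0.087292
d^2_{1,0}(0.6847) = -0.687287 +0.087292 = -0.599995
|D^2_{1,0}|² = |d^2_{1,0}(β)|² = (-0.599995)² = 0.359994 (the z-rotation phases have unit modulus)

P=0.3600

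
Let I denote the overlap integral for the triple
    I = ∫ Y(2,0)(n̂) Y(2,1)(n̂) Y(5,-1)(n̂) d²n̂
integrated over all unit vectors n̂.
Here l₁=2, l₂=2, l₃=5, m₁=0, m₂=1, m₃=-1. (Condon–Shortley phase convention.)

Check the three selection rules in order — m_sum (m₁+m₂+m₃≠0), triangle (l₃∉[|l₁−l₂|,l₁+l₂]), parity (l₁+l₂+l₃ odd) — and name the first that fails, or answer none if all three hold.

Σmᵢ = 0  ✓
l₃∈[|l₁−l₂|,l₁+l₂]=[0,4] required, l₃=5 fails  ✗
Σlᵢ = 9 ⇒ odd

triangle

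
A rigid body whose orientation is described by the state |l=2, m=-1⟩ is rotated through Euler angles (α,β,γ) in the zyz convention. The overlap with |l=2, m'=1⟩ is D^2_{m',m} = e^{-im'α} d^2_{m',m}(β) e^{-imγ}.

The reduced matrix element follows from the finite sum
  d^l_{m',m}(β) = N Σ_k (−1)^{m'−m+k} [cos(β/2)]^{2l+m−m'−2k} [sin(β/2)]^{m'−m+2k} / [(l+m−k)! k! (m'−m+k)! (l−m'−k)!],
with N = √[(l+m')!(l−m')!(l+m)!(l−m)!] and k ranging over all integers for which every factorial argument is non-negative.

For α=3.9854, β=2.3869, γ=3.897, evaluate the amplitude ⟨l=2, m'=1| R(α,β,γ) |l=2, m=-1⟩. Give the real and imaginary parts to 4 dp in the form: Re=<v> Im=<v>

Re=-0.3934 Im=0.0349

Split into d^2_{1,-1}(β=2.3869) × two z-phases.
c=cos(2.386900/2)=0.368455, s=sin(2.386900/2)=0.929646; N=√[6·1·1·6]=6.000000
Admissible k: 0..1 (factorial args all ≥0)
  k=0: (−1)^2·6.0000/(2)·0.3685^2·0.9296^2 = +0.351985
  k=1: (−1)^3·6.0000/(6)·0.3685^0·0.9296^4 = -0.746913
d^2_{1,-1}(2.3869) = +0.351985 -0.746913 = -0.394927
D = (-0.664623+0.747179i)·(-0.394927)·(-0.727992-0.685585i) = -0.393385+0.034866i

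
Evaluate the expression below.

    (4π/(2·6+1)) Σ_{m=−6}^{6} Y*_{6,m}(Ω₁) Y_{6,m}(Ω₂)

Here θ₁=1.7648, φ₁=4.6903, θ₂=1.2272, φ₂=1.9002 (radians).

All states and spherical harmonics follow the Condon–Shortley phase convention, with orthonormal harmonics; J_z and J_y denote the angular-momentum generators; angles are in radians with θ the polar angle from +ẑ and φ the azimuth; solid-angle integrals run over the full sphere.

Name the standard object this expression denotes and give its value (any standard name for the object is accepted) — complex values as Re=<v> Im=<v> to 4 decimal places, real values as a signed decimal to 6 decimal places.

This sum is the spherical-harmonic addition theorem: it equals the Legendre polynomial P_l(cos γ) of the angle γ between the two directions.
Summing Y*_{l m}(θ₁,φ₁)·Y_{l m}(θ₂,φ₂) over m ∈ [−6, 6]; prefactor 4π/(2·6+1) = 0.966644:
  m=-6: Y*=-0.42741 + 0.05698j  Y=0.13281 + 0.30926j  product -0.07439 - 0.12462j
  m=-5: Y*=0.03235 + 0.29169j  Y=-0.41594 + 0.03177j  product -0.02272 - 0.12030j
  m=-4: Y*=-0.19476 + 0.01725j  Y=0.01744 - 0.06741j  product -0.00223 + 0.01343j
  m=-3: Y*=0.02036 + 0.30675j  Y=-0.26792 - 0.17652j  product 0.04869 - 0.08578j
  m=-2: Y*=-0.11797 + 0.00522j  Y=0.14103 - 0.10919j  product -0.01607 + 0.01362j
  m=-1: Y*=0.00677 + 0.30625j  Y=-0.08540 - 0.24982j  product 0.07593 - 0.02785j
  m=+0: Y*=-0.09667 + 0.00000j  Y=0.20321 + 0.00000j  product -0.01964 + 0.00000j
  m=+1: Y*=-0.00677 + 0.30625j  Y=0.08540 - 0.24982j  product 0.07593 + 0.02785j
  m=+2: Y*=-0.11797 - 0.00522j  Y=0.14103 + 0.10919j  product -0.01607 - 0.01362j
  m=+3: Y*=-0.02036 + 0.30675j  Y=0.26792 - 0.17652j  product 0.04869 + 0.08578j
  m=+4: Y*=-0.19476 - 0.01725j  Y=0.01744 + 0.06741j  product -0.00223 - 0.01343j
  m=+5: Y*=-0.03235 + 0.29169j  Y=0.41594 + 0.03177j  product -0.02272 + 0.12030j
  m=+6: Y*=-0.42741 - 0.05698j  Y=0.13281 - 0.30926j  product -0.07439 + 0.12462j
Total Σ_m = -0.00121 + 0.00000j. Multiply by 0.966644: -0.00117 + 0.00000j. P_6(cos γ) = -0.001173

Legendre polynomial (addition theorem), -0.001173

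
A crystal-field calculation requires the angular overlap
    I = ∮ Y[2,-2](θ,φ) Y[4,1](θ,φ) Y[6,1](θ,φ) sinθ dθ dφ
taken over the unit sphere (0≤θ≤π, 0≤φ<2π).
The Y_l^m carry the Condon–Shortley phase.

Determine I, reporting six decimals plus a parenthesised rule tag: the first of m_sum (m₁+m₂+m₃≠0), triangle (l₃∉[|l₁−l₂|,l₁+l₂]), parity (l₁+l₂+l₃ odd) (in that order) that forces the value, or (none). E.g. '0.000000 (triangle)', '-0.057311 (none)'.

-0.094091 (none)

Rules hold: Σm=0, L=12 even, 2≤6≤6.
N = 5·9·13 = 585
Δ = 0!·4!·8!/13! = 1/6435
Racah Σ t=0..0: t=0:+1/2304 = 1/2304
⇒ 3j(2 4 6; 0 0 0)² = 5/143, sgn +1
Racah Σ t=0..0: t=0:+1/17280 = 1/17280
⇒ 3j(2 4 6; -2 1 1)² = 7/1287, sgn -1
4πI² = N·(3j₀)²·(3jₘ)² = 175/1573
I = -1·√(0.111252/4π) = -0.09409136
No selection rule forces the value: the integral is nonzero (none).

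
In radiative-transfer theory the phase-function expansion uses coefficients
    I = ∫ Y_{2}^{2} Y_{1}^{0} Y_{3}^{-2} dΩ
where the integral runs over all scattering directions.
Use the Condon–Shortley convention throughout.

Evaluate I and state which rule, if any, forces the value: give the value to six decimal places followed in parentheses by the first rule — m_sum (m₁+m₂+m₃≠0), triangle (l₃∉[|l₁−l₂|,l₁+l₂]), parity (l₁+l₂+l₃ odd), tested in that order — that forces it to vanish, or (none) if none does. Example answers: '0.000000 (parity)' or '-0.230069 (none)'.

0.184674 (none)

m-sum 0 ✓  L=6 even ✓  1≤3≤3 ✓
Π(2lᵢ+1) = 5×3×7 = 105
triangle coeff Δ(2,1,3) = 1/105
Σ_t [0,0]: t=0:+1/4 = 1/4
(3j)²=3/35 [(2 1 3; 0 0 0)], sign=-1
Σ_t [0,0]: t=0:+1/24 = 1/24
(3j)²=1/21 [(2 1 3; 2 0 -2)], sign=-1
⇒ 4πI² = 3/7
I = (+1)√(3/7/(4π)) = 0.18467439
No selection rule forces the value: the integral is nonzero (none).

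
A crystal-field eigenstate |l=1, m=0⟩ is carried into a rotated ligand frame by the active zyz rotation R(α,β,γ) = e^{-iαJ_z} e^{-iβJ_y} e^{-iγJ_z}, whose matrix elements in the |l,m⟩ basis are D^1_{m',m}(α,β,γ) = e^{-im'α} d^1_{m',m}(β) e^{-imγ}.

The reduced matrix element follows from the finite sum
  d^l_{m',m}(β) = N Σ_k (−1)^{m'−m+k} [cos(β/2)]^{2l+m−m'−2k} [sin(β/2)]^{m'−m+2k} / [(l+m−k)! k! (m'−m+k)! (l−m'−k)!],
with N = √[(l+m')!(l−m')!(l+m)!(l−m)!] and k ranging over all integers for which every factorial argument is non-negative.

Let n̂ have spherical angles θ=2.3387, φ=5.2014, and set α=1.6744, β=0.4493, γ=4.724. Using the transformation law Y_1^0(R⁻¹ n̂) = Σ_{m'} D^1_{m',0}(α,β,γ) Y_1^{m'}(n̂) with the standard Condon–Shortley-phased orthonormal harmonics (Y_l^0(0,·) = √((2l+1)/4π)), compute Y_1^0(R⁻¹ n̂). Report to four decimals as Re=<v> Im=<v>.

Need the full column D^1_{m',0} for m'=−1..1 at α=1.6744, β=0.4493, γ=4.7240.
cos(β/2)=0.974872, sin(β/2)=0.222765
d^1_{-1,0}: single k=1 term ⇒ +0.307121;  D = -0.031762+0.305475i
d^1_{0,0}: k∈[0..1] ⇒ +0.950376 -0.049624 = +0.900751;  D = +0.900751+0.000000i
d^1_{1,0}: single k=0 term ⇒ -0.307121;  D = +0.031762+0.305475i
Y_1^{m'}(θ=2.3387,φ=5.2014) and Σ D·Y over m':
  (-0.0318+0.3055i)·(+0.1168+0.2194i)  (+0.9008+0.0000i)·(-0.3394+0.0000i)  (+0.0318+0.3055i)·(-0.1168+0.2194i)
Y_1^0(R⁻¹ n̂) = -0.447176+0.000000i

Re=-0.4472 Im=0.0000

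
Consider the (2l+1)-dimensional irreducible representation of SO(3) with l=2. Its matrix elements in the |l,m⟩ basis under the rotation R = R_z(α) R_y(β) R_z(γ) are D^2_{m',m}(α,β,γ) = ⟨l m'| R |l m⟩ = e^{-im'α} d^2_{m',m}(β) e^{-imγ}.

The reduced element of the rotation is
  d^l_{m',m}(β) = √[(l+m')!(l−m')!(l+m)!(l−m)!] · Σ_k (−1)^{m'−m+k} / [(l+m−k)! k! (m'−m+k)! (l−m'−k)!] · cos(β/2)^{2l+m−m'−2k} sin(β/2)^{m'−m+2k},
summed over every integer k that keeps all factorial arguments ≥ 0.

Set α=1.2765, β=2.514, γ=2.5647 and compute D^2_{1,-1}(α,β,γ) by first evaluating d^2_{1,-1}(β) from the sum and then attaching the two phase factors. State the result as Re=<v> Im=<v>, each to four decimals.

Re=-0.1561 Im=-0.5377

First d^2_{1,-1}(β=2.5140), then the phase factors e^{-i(1)α} and e^{-i(-1)γ}:
Half-angle: c=0.308672, s=0.951169. N=√(6·1·1·6)=6.000000
k: max(0,(-1)−(1))=0 … min(2+(-1),2−(1))=1
  k=0: (−1)^2·6.0000/(2)·0.3087^2·0.9512^2 = +0.258601
  k=1: (−1)^3·6.0000/(6)·0.3087^0·0.9512^4 = -0.818521
d^2_{1,-1}(2.5140) = +0.258601 -0.818521 = -0.559920
D = (+0.290067-0.957006i)·(-0.559920)·(-0.838162+0.545422i) = -0.156134-0.537711i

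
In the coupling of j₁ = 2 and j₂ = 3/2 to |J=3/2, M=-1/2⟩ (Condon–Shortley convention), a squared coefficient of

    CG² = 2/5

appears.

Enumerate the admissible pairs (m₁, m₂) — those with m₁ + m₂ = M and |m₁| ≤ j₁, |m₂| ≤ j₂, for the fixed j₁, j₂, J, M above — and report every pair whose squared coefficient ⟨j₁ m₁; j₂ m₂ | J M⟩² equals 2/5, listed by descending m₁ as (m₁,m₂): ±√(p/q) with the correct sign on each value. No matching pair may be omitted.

Admissible pairs with m₁+m₂ = M = -1/2: (-2,3/2), (-1,1/2), (0,-1/2), (1,-3/2)
  (m₁,m₂)=(1,-3/2): CG² = 2/5, CG = +√(2/5)   ← matches the target
  (m₁,m₂)=(0,-1/2): CG² = 1/5, CG = −√(1/5)
  (m₁,m₂)=(-1,1/2): CG² = 0/1, CG = 0
  (m₁,m₂)=(-2,3/2): CG² = 2/5, CG = +√(2/5)   ← matches the target
Pairs with CG² = 2/5: (1,-3/2): +√(2/5); (-2,3/2): +√(2/5)

(1,-3/2): +√(2/5); (-2,3/2): +√(2/5)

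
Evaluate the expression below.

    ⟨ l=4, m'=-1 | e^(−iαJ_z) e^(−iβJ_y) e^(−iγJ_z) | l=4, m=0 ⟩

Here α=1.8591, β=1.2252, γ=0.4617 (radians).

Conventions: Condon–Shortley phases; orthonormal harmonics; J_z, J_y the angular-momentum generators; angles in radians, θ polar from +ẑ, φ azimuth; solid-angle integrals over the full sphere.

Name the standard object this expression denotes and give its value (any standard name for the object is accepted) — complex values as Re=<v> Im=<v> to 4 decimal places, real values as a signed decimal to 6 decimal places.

This is a Wigner D-matrix element — the rotation-matrix element ⟨l m'| R(α,β,γ) |l m⟩ in the angular-momentum basis.
Split into d^4_{-1,0}(β=1.2252) × two z-phases.
Half-angle: c=0.818156, s=0.574997. N=√(6·120·24·24)=643.987578
Admissible k: 1..4 (factorial args all ≥0)
  k=1: (−1)^0·643.9876/(144)·0.8182^7·0.5750^1 = +0.631004
  k=2: (−1)^1·643.9876/(24)·0.8182^5·0.5750^3 = -1.870002
  k=3: (−1)^2·643.9876/(24)·0.8182^3·0.5750^5 = +0.923636
  k=4: (−1)^3·643.9876/(144)·0.8182^1·0.5750^7 = -0.076034
d^4_{-1,0}(1.2252) = +0.631004 -1.870002 +0.923636 -0.076034 = -0.391396
Attach z-rotation phases: D = e^{-i(-1)(1.8591)}·(-0.391396)·e^{-i(0)(0.4617)} = +0.111284-0.375242i

Wigner D-matrix element, Re=0.1113 Im=-0.3752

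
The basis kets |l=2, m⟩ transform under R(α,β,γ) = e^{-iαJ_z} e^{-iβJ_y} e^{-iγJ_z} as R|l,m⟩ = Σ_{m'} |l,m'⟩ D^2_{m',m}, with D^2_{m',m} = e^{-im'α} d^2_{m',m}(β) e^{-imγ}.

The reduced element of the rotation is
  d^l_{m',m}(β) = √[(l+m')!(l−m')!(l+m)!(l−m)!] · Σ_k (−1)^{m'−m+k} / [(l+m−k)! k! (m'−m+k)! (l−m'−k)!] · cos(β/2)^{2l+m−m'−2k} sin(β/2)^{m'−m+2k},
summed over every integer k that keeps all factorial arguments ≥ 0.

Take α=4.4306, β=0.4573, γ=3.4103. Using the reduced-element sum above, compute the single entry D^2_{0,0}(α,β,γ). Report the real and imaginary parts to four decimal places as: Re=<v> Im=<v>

Re=0.7076 Im=0.0000

Split into d^2_{0,0}(β=0.4573) × two z-phases.
c=cos(0.457300/2)=0.973973, s=sin(0.457300/2)=0.226663; N=√[2·2·2·2]=4.000000
The bounds max(0,m−m')=0 and min(l+m,l−m')=2 give 3 terms
  k=0: (−1)^0·4.0000/(4)·0.9740^4·0.2267^0 = +0.899887
  k=1: (−1)^1·4.0000/(1)·0.9740^2·0.2267^2 = -0.194946
  k=2: (−1)^2·4.0000/(4)·0.9740^0·0.2267^4 = +0.002639
d^2_{0,0}(0.4573) = +0.899887 -0.194946 +0.002639 = +0.707581
D = (+1.000000+0.000000i)·(+0.707581)·(+1.000000+0.000000i) = +0.707581+0.000000i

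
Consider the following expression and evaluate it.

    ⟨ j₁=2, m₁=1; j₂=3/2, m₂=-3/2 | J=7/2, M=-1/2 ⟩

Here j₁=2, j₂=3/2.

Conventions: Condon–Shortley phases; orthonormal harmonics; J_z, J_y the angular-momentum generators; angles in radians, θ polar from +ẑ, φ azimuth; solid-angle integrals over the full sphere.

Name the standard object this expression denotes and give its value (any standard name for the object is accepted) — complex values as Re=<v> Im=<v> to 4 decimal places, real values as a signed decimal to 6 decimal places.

Clebsch–Gordan coefficient, +√(4/35) ≈ +0.338062

This is a Clebsch–Gordan (vector-coupling) coefficient.
√[8·0!4!3!/8! · 3!1!0!3!3!4!] = √(5184/35)
  +(−1)^0/∏(0,0,1,0,3,3)! = 1/36  (running 1/36)
⟨..|..⟩ = √(5184/35)·(1/36) = +0.338062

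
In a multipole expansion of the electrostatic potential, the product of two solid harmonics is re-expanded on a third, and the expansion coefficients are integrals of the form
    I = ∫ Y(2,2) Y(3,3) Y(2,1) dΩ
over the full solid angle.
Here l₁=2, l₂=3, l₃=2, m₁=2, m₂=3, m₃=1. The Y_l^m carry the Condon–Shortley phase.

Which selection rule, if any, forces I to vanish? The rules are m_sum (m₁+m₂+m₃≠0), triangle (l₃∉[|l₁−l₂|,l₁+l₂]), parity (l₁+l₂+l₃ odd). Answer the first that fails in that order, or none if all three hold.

m_sum

azimuthal sum: 2 + 3 + 1 = 6  ✗
1 ≤ 2 ≤ 5 (triangle on l)
L = 2 + 3 + 2 = 7 (odd)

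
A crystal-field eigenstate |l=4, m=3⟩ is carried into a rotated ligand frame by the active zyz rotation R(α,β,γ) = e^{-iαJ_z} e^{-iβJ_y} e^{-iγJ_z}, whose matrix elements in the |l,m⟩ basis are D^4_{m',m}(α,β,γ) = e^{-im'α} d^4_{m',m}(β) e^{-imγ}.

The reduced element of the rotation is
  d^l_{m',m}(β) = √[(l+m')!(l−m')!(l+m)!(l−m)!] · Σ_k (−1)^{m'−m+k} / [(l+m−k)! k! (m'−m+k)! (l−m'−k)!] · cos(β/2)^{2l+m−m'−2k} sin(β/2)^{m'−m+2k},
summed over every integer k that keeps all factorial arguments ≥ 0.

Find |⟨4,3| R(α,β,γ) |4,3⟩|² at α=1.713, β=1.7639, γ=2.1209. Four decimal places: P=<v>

P=0.0618

Split into d^4_{3,3}(β=1.7639) × two z-phases.
c=cos(1.763900/2)=0.635647, s=sin(1.763900/2)=0.771980; N=√[5040·1·5040·1]=5040.000000
Admissible k: 0..1 (factorial args all ≥0)
  k=0: (−1)^0·5040.0000/(5040)·0.6356^8·0.7720^0 = +0.026652
  k=1: (−1)^1·5040.0000/(720)·0.6356^6·0.7720^2 = -0.275173
d^4_{3,3}(1.7639) = +0.026652 -0.275173 = -0.248521
|D^4_{3,3}|² = |d^4_{3,3}(β)|² = (-0.248521)² = 0.061763 (the z-rotation phases have unit modulus)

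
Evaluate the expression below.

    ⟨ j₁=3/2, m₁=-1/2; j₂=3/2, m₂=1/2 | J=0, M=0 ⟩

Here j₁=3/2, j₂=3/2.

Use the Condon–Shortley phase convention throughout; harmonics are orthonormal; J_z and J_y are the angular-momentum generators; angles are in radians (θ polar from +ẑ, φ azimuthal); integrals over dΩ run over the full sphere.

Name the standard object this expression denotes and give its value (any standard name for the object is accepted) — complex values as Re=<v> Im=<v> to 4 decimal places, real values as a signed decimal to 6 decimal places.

This is a Clebsch–Gordan (vector-coupling) coefficient.
j₁+j₂−J=3  J+j₁−j₂=0  J−j₁+j₂=0  j₁+j₂+J+1=4
(j₁±m₁, j₂±m₂, J±M) = (1,2,2,1,0,0)
P² = 1
sum k=2..2:
  [2] +1/2 = 1/2
S = 1/2
C² = P²·S² = 1/4 ; C = +0.500000

Clebsch–Gordan coefficient, +√(1/4) ≈ +0.500000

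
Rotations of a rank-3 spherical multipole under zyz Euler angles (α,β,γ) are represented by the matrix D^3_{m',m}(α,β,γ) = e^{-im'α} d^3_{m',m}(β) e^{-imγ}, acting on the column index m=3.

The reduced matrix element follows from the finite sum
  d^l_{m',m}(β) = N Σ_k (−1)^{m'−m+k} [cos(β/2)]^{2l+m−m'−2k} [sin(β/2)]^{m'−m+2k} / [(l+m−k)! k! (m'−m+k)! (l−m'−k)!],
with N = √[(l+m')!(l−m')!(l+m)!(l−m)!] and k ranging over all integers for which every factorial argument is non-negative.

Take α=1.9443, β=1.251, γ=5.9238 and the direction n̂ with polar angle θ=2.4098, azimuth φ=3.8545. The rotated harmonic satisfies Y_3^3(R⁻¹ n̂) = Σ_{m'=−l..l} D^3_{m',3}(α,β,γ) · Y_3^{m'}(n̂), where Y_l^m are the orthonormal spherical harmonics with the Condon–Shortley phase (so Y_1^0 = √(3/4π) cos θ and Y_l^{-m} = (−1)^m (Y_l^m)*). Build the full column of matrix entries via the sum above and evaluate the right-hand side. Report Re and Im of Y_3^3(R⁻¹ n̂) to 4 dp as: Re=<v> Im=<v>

Re=0.2881 Im=0.0822

Need the full column D^3_{m',3} for m'=−3..3 at α=1.9443, β=1.2510, γ=5.9238.
cos(β/2)=0.810670, sin(β/2)=0.585503
d^3_{-3,3}: single k=6 term ⇒ +0.040288;  D = +0.032604+0.023666i
d^3_{-2,3}: single k=5 term ⇒ +0.136636;  D = +0.034382-0.132239i
d^3_{-1,3}: single k=4 term ⇒ +0.299123;  D = -0.297003+0.035552i
d^3_{0,3}: single k=3 term ⇒ +0.478228;  D = +0.226180+0.421360i
d^3_{1,3}: single k=2 term ⇒ +0.573431;  D = +0.371450-0.436861i
d^3_{2,3}: single k=1 term ⇒ +0.502142;  D = -0.474860-0.163261i
d^3_{3,3}: single k=0 term ⇒ +0.283835;  D = +0.012018+0.283581i
Y_3^{m'}(θ=2.4098,φ=3.8545) and Σ D·Y over m':
  (+0.0326+0.0237i)·(+0.0670+0.1049i)  (+0.0344-0.1322i)·(-0.0490+0.3359i)  (-0.2970+0.0356i)·(-0.2887+0.2496i)  (+0.2262+0.4214i)·(+0.0645+0.0000i)  (+0.3715-0.4369i)·(+0.2887+0.2496i)  (-0.4749-0.1633i)·(-0.0490-0.3359i)  (+0.0120+0.2836i)·(-0.0670+0.1049i)
Y_3^3(R⁻¹ n̂) = +0.288111+0.082219i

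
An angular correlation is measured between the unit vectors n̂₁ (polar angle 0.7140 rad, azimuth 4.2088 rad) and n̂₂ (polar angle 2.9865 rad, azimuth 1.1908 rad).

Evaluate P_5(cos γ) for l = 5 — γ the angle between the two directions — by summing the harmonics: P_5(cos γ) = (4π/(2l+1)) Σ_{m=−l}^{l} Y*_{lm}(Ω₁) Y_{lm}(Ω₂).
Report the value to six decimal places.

Expand P_5 via completeness: Σ_{m} conj(Y_{5,m}) at Ω₁ times Y_{5,m} at Ω₂ —
  m=-5: (-0.032644+0.045375i) × (+0.000039+0.000013i) = -0.000002+0.000001i  (running Σ = -0.000002+0.000001i)
  m=-4: (-0.087546-0.184254i) × (-0.000042-0.000825i) = -0.000148+0.000080i  (running Σ = -0.000150+0.000081i)
  m=-3: (+0.401527+0.024132i) × (-0.009020+0.004146i) = -0.003722+0.001447i  (running Σ = -0.003872+0.001528i)
  m=-2: (-0.209366+0.331274i) × (+0.055848+0.053080i) = -0.029277+0.007388i  (running Σ = -0.033149+0.008916i)
  m=-1: (+0.014735+0.026744i) × (+0.134766-0.337414i) = +0.011010-0.001368i  (running Σ = -0.022139+0.007548i)
  m=0: (-0.391467-0.000000i) × (-0.774119+0.000000i) = +0.303042+0.000000i  (running Σ = +0.280903+0.007548i)
  m=1: (-0.014735+0.026744i) × (-0.134766-0.337414i) = +0.011010+0.001368i  (running Σ = +0.291913+0.008916i)
  m=2: (-0.209366-0.331274i) × (+0.055848-0.053080i) = -0.029277-0.007388i  (running Σ = +0.262636+0.001528i)
  m=3: (-0.401527+0.024132i) × (+0.009020+0.004146i) = -0.003722-0.001447i  (running Σ = +0.258914+0.000081i)
  m=4: (-0.087546+0.184254i) × (-0.000042+0.000825i) = -0.000148-0.000080i  (running Σ = +0.258766+0.000001i)
  m=5: (+0.032644+0.045375i) × (-0.000039+0.000013i) = -0.000002-0.000001i  (running Σ = +0.258764+0.000000i)
Total Σ_m = +0.258764+0.000000i. Multiply by 1.142397: +0.295612+0.000000i. P_5(cos γ) = 0.295612

0.295612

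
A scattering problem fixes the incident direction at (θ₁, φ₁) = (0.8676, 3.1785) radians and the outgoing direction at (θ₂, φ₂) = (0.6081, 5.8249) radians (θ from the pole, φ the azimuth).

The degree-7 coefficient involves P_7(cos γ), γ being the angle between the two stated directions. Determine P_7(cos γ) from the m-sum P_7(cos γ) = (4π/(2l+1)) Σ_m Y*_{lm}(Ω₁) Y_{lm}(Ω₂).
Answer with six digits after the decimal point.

Term-by-term m-sum for l=7 (normalisation 4π/15 = 0.837758):
  [-7]  conj(Y_{7,-7})(Ω₁) = -0.07263 - 0.01919j ; Y_{7,-7}(Ω₂) = -0.00991 - 0.00066j ; Δ = 0.00071 + 0.00024j
  [-6]  conj(Y_{7,-6})(Ω₁) = 0.23249 + 0.05234j ; Y_{7,-6}(Ω₂) = -0.04935 + 0.02039j ; Δ = -0.01254 + 0.00216j
  [-5]  conj(Y_{7,-5})(Ω₁) = -0.41319 - 0.07713j ; Y_{7,-5}(Ω₂) = -0.11431 + 0.13016j ; Δ = 0.05727 - 0.04497j
  [-4]  conj(Y_{7,-4})(Ω₁) = 0.38712 + 0.05757j ; Y_{7,-4}(Ω₂) = -0.09580 + 0.35675j ; Δ = -0.05762 + 0.13259j
  [-3]  conj(Y_{7,-3})(Ω₁) = -0.01984 - 0.00221j ; Y_{7,-3}(Ω₂) = 0.09410 + 0.47406j ; Δ = -0.00082 - 0.00961j
  [-2]  conj(Y_{7,-2})(Ω₁) = -0.35182 - 0.02602j ; Y_{7,-2}(Ω₂) = 0.14765 + 0.19253j ; Δ = -0.04694 - 0.07158j
  [-1]  conj(Y_{7,-1})(Ω₁) = 0.18188 + 0.00672j ; Y_{7,-1}(Ω₂) = -0.24692 - 0.12181j ; Δ = -0.04409 - 0.02381j
  [+0]  conj(Y_{7,0})(Ω₁) = 0.30519 + 0.00000j ; Y_{7,0}(Ω₂) = -0.34397 + 0.00000j ; Δ = -0.10498 + 0.00000j
  [+1]  conj(Y_{7,1})(Ω₁) = -0.18188 + 0.00672j ; Y_{7,1}(Ω₂) = 0.24692 - 0.12181j ; Δ = -0.04409 + 0.02381j
  [+2]  conj(Y_{7,2})(Ω₁) = -0.35182 + 0.02602j ; Y_{7,2}(Ω₂) = 0.14765 - 0.19253j ; Δ = -0.04694 + 0.07158j
  [+3]  conj(Y_{7,3})(Ω₁) = 0.01984 - 0.00221j ; Y_{7,3}(Ω₂) = -0.09410 + 0.47406j ; Δ = -0.00082 + 0.00961j
  [+4]  conj(Y_{7,4})(Ω₁) = 0.38712 - 0.05757j ; Y_{7,4}(Ω₂) = -0.09580 - 0.35675j ; Δ = -0.05762 - 0.13259j
  [+5]  conj(Y_{7,5})(Ω₁) = 0.41319 - 0.07713j ; Y_{7,5}(Ω₂) = 0.11431 + 0.13016j ; Δ = 0.05727 + 0.04497j
  [+6]  conj(Y_{7,6})(Ω₁) = 0.23249 - 0.05234j ; Y_{7,6}(Ω₂) = -0.04935 - 0.02039j ; Δ = -0.01254 - 0.00216j
  [+7]  conj(Y_{7,7})(Ω₁) = 0.07263 - 0.01919j ; Y_{7,7}(Ω₂) = 0.00991 - 0.00066j ; Δ = 0.00071 - 0.00024j
Σ over m = -0.31305 - 0.00000j; ×(4π/15) → -0.26226 - 0.00000j. Real part: -0.262261

-0.262261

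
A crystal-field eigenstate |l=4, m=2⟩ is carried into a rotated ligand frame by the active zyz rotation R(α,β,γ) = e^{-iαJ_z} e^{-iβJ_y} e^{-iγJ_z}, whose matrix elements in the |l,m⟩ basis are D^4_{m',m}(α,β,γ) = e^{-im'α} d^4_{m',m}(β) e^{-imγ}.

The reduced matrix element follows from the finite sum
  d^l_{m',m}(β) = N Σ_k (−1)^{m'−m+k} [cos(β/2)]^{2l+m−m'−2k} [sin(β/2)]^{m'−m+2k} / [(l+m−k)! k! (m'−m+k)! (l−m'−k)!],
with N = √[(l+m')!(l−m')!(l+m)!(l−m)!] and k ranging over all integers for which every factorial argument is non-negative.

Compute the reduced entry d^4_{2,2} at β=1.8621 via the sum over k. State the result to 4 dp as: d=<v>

d^4_{2,2}(β=1.8621) via the finite sum:
Half-angle: c=0.596992, s=0.802247. N=√(720·2·720·2)=1440.000000
Admissible k: 0..2 (factorial args all ≥0)
  k=0: (−1)^0·1440.0000/(1440)·0.5970^8·0.8022^0 = +0.016134
  k=1: (−1)^1·1440.0000/(120)·0.5970^6·0.8022^2 = -0.349630
  k=2: (−1)^2·1440.0000/(96)·0.5970^4·0.8022^4 = +0.789220
d^4_{2,2}(1.8621) = +0.016134 -0.349630 +0.789220 = +0.455724

d=0.4557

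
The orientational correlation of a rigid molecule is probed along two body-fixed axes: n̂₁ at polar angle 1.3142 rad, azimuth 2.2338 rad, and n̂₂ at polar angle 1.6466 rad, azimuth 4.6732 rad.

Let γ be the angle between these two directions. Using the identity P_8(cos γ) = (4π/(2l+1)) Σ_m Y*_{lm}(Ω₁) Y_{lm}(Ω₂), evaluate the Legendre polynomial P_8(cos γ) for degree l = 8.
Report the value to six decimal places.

0.178494

Summing Y*_{l m}(θ₁,φ₁)·Y_{l m}(θ₂,φ₂) over m ∈ [−8, 8]; prefactor 4π/(2·8+1) = 0.739198:
  term(m=-8) = 0.15646 - 0.12285j   from Y*(Ω₁)=0.22026 - 0.32780j, Y(Ω₂)=0.47915 + 0.15534j
  term(m=-7) = 0.01278 - 0.06212j   from Y*(Ω₁)=-0.41343 + 0.02955j, Y(Ω₂)=-0.04145 + 0.14730j
  term(m=-6) = -0.00169 - 0.00310j   from Y*(Ω₁)=-0.00699 - 0.00775j, Y(Ω₂)=0.32884 + 0.07878j
  term(m=-5) = -0.05862 - 0.02269j   from Y*(Ω₁)=-0.06132 + 0.35004j, Y(Ω₂)=-0.03444 + 0.17350j
  term(m=-4) = 0.03233 - 0.01118j   from Y*(Ω₁)=0.10584 - 0.05639j, Y(Ω₂)=0.28177 + 0.04453j
  term(m=-3) = -0.02849 + 0.04798j   from Y*(Ω₁)=0.27262 + 0.12116j, Y(Ω₂)=-0.02194 + 0.18575j
  term(m=-2) = -0.00746 - 0.04440j   from Y*(Ω₁)=-0.04172 - 0.16702j, Y(Ω₂)=0.26070 + 0.02048j
  term(m=-1) = 0.03912 + 0.03309j   from Y*(Ω₁)=0.16501 - 0.21129j, Y(Ω₂)=-0.00749 + 0.19097j
  term(m=+0) = -0.04741 + 0.00000j   from Y*(Ω₁)=-0.18633 + 0.00000j, Y(Ω₂)=0.25442 + 0.00000j
  term(m=+1) = 0.03912 - 0.03309j   from Y*(Ω₁)=-0.16501 - 0.21129j, Y(Ω₂)=0.00749 + 0.19097j
  term(m=+2) = -0.00746 + 0.04440j   from Y*(Ω₁)=-0.04172 + 0.16702j, Y(Ω₂)=0.26070 - 0.02048j
  term(m=+3) = -0.02849 - 0.04798j   from Y*(Ω₁)=-0.27262 + 0.12116j, Y(Ω₂)=0.02194 + 0.18575j
  term(m=+4) = 0.03233 + 0.01118j   from Y*(Ω₁)=0.10584 + 0.05639j, Y(Ω₂)=0.28177 - 0.04453j
  term(m=+5) = -0.05862 + 0.02269j   from Y*(Ω₁)=0.06132 + 0.35004j, Y(Ω₂)=0.03444 + 0.17350j
  term(m=+6) = -0.00169 + 0.00310j   from Y*(Ω₁)=-0.00699 + 0.00775j, Y(Ω₂)=0.32884 - 0.07878j
  term(m=+7) = 0.01278 + 0.06212j   from Y*(Ω₁)=0.41343 + 0.02955j, Y(Ω₂)=0.04145 + 0.14730j
  term(m=+8) = 0.15646 + 0.12285j   from Y*(Ω₁)=0.22026 + 0.32780j, Y(Ω₂)=0.47915 - 0.15534j
Total Σ_m = 0.24147 + 0.00000j. Multiply by 0.739198: 0.17849 + 0.00000j. P_8(cos γ) = 0.178494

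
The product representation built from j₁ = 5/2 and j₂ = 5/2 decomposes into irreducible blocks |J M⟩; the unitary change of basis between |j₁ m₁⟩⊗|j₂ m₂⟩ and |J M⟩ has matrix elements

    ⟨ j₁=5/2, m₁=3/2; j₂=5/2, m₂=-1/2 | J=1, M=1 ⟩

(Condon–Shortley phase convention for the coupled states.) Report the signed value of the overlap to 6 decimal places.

-0.478091

j₁+j₂−J=4  J+j₁−j₂=1  J−j₁+j₂=1  j₁+j₂+J+1=7
(j₁±m₁, j₂±m₂, J±M) = (4,1,2,3,2,0)
P² = 288/35
sum k=1..1:
  [1] −1/6 = -1/6
S = -1/6
C² = P²·S² = 8/35 ; C = -0.478091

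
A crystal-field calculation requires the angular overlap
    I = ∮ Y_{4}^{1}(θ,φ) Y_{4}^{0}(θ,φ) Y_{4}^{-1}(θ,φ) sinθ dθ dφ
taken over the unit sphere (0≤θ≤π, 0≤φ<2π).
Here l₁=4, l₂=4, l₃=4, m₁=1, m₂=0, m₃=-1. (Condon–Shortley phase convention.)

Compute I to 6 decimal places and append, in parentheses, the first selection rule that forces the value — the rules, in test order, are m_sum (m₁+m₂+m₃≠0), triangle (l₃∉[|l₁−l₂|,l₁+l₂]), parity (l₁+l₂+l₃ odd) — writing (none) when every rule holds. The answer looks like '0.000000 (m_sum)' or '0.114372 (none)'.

-0.068481 (none)

m-sum 0 ✓  L=12 even ✓  0≤4≤8 ✓
Π(2lᵢ+1) = 9×9×9 = 729
triangle coeff Δ(4,4,4) = 1/450450
Σ_t [0,4]: t=0:+1/13824 t=1:−1/216 t=2:+1/64 t=3:−1/216 t=4:+1/13824 = 5/768
(3j)²=18/1001 [(4 4 4; 0 0 0)], sign=+1
Σ_t [0,3]: t=0:+1/3456 t=1:−1/144 t=2:+1/96 t=3:−1/864 = 1/384
(3j)²=9/2002 [(4 4 4; 1 0 -1)], sign=-1
⇒ 4πI² = 59049/1002001
I = (-1)√(59049/1002001/(4π)) = -0.06848055
No selection rule forces the value: the integral is nonzero (none).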